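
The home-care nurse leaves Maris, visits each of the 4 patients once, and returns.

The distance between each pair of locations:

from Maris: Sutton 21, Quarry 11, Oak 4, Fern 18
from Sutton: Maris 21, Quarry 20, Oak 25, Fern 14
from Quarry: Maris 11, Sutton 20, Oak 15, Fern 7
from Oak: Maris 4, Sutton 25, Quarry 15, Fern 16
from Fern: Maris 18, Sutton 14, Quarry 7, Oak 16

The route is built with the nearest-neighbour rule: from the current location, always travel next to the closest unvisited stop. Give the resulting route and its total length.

Maris → [Oak:4 / Quarry:11 / Fern:18 / Sutton:21] → Oak (4)
Oak → [Quarry:15 / Fern:16 / Sutton:25] → Quarry (15)
Quarry → [Fern:7 / Sutton:20] → Fern (7)
Fern → [Sutton:14] → Sutton (14)
Return Sutton→Maris: 21.
Total = 4 + 15 + 7 + 14 + 21 = 61.

Nearest-neighbour total = 61; route Maris → Oak → Quarry → Fern → Sutton → Maris.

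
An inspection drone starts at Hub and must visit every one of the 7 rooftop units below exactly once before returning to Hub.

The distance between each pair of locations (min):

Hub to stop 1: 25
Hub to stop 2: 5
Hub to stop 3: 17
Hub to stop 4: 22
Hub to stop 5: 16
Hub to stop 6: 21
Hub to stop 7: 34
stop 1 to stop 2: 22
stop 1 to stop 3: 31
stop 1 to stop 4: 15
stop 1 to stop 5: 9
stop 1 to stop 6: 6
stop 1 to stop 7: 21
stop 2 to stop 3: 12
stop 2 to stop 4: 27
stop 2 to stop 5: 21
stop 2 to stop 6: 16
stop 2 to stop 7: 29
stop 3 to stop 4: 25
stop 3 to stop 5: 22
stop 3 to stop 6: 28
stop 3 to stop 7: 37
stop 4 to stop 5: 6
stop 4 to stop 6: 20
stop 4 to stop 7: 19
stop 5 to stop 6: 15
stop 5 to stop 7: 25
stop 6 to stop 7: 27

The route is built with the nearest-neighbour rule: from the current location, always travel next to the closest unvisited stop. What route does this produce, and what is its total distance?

Nearest-neighbour total = 127 min; route Hub → stop 2 → stop 3 → stop 5 → stop 4 → stop 1 → stop 6 → stop 7 → Hub.

At Hub the remaining stops are stop 2 5, stop 5 16, stop 3 17, stop 6 21, stop 4 22, stop 1 25, stop 7 34; go to stop 2.
At stop 2 the remaining stops are stop 3 12, stop 6 16, stop 5 21, stop 1 22, stop 4 27, stop 7 29; go to stop 3.
At stop 3 the remaining stops are stop 5 22, stop 4 25, stop 6 28, stop 1 31, stop 7 37; go to stop 5.
At stop 5 the remaining stops are stop 4 6, stop 1 9, stop 6 15, stop 7 25; go to stop 4.
At stop 4 the remaining stops are stop 1 15, stop 7 19, stop 6 20; go to stop 1.
At stop 1 the remaining stops are stop 6 6, stop 7 21; go to stop 6.
At stop 6 the remaining stops are stop 7 27; go to stop 7.
Return stop 7→Hub: 34.
Total = 5 + 12 + 22 + 6 + 15 + 6 + 27 + 34 = 127.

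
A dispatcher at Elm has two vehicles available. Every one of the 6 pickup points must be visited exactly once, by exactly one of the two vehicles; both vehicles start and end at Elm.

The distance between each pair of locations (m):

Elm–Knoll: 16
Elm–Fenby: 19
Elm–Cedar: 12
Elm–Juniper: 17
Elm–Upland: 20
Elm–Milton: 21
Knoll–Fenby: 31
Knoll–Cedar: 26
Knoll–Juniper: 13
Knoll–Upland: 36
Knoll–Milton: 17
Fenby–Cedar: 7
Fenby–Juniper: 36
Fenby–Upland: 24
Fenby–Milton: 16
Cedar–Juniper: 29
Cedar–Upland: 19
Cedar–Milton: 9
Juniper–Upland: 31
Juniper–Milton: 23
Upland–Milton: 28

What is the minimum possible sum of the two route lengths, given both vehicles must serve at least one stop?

Try each way of splitting the stops between the two vehicles (each non-empty) and, for each split, find the best tour for each vehicle:
  {Knoll} + {Fenby, Cedar, Juniper, Upland, Milton}: 32 + 100 = 132
  {Fenby} + {Knoll, Cedar, Juniper, Upland, Milton}: 38 + 95 = 133
  {Knoll, Fenby} + {Cedar, Juniper, Upland, Milton}: 66 + 88 = 154
  {Cedar} + {Knoll, Fenby, Juniper, Upland, Milton}: 24 + 107 = 131
  {Knoll, Cedar} + {Fenby, Juniper, Upland, Milton}: 54 + 100 = 154
  {Fenby, Cedar} + {Knoll, Juniper, Upland, Milton}: 38 + 95 = 133
  … (31 splits in total)
  {Upland} + {Knoll, Fenby, Cedar, Juniper, Milton}: 40 + 82 = 122  ← best
Best: vehicle 1 Elm → Upland → Elm = 40; vehicle 2 Elm → Fenby → Cedar → Milton → Knoll → Juniper → Elm = 82; combined 122.

Minimum combined distance: 122 m.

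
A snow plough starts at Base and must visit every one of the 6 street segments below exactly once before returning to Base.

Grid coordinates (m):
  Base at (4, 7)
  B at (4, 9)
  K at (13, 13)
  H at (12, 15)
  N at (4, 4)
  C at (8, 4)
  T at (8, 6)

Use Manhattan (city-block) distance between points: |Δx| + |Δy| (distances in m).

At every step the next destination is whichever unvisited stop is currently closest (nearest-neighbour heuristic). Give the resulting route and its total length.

Base → [B:2 / N:3 / T:5 / C:7 / K:15 / H:16] → B (2)
B → [N:5 / T:7 / C:9 / K:13 / H:14] → N (5)
N → [C:4 / T:6 / K:18 / H:19] → C (4)
C → [T:2 / K:14 / H:15] → T (2)
T → [K:12 / H:13] → K (12)
K → [H:3] → H (3)
Return H→Base: 16.
Total = 2 + 5 + 4 + 2 + 12 + 3 + 16 = 44.

Nearest-neighbour total = 44 m; route Base → B → N → C → T → K → H → Base.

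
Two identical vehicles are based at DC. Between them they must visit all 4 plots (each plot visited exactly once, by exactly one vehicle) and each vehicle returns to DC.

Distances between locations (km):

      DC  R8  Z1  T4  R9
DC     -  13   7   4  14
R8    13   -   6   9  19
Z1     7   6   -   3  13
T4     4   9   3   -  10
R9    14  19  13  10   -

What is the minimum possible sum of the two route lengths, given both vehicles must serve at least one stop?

Minimum combined distance: 54 km.

There are 2^3 − 1 = 7 ways to divide the 4 stops into two non-empty groups. For each, the best each vehicle can do is its own shortest tour through its group:
  {R8} + {Z1, T4, R9}: 26 + 34 = 60
  {Z1} + {R8, T4, R9}: 14 + 46 = 60
  {R8, Z1} + {T4, R9}: 26 + 28 = 54
  {T4} + {R8, Z1, R9}: 8 + 46 = 54
  {R8, T4} + {Z1, R9}: 26 + 34 = 60
  {Z1, T4} + {R8, R9}: 14 + 46 = 60
  … (7 splits in total)
Best: vehicle 1 DC → R8 → Z1 → DC = 26; vehicle 2 DC → T4 → R9 → DC = 28; combined 54.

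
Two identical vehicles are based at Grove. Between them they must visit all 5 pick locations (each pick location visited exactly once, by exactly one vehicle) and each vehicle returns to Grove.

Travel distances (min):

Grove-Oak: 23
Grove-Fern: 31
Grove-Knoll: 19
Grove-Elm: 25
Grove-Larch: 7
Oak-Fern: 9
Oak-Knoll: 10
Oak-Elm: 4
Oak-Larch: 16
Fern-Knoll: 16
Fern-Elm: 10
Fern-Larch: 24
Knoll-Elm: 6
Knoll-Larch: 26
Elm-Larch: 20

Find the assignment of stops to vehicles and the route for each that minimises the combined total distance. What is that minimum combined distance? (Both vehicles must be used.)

There are 2^4 − 1 = 15 ways to divide the 5 stops into two non-empty groups. For each, the best each vehicle can do is its own shortest tour through its group:
  {Oak} + {Fern, Knoll, Elm, Larch}: 46 + 66 = 112
  {Fern} + {Oak, Knoll, Elm, Larch}: 62 + 52 = 114
  {Oak, Fern} + {Knoll, Elm, Larch}: 63 + 52 = 115
  {Knoll} + {Oak, Fern, Elm, Larch}: 38 + 67 = 105
  {Oak, Knoll} + {Fern, Elm, Larch}: 52 + 66 = 118
  {Fern, Knoll} + {Oak, Elm, Larch}: 66 + 52 = 118
  … (15 splits in total)
  {Oak, Fern, Knoll, Elm} + {Larch}: 67 + 14 = 81  ← best
Best: vehicle 1 Grove → Oak → Fern → Elm → Knoll → Grove = 67; vehicle 2 Grove → Larch → Grove = 14; combined 81.

81 min — the smallest possible combined total.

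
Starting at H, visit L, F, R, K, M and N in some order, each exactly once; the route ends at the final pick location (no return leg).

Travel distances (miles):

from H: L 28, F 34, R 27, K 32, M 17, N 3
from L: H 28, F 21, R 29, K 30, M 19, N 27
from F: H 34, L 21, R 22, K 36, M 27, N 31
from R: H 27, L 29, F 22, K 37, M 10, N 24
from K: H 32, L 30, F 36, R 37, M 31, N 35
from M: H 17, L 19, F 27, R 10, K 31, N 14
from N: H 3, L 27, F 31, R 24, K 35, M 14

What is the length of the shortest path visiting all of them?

There are 6! = 720 possible orderings.
H → L → F → R → K → M → N: 28+21+22+37+31+14 = 153
H → L → F → R → K → N → M: 28+21+22+37+35+14 = 157
H → L → F → R → M → K → N: 28+21+22+10+31+35 = 147
H → L → F → R → M → N → K: 28+21+22+10+14+35 = 130
H → L → F → R → N → K → M: 28+21+22+24+35+31 = 161
H → L → F → R → N → M → K: 28+21+22+24+14+31 = 140
H → L → F → K → R → M → N: 28+21+36+37+10+14 = 146
H → L → F → K → R → N → M: 28+21+36+37+24+14 = 160
… (712 more)
H → N → M → R → F → L → K: 3+14+10+22+21+30 = 100  ← best
The minimum is 100.
One shortest path: H → N → M → R → F → L → K.

Shortest open route: 100 miles.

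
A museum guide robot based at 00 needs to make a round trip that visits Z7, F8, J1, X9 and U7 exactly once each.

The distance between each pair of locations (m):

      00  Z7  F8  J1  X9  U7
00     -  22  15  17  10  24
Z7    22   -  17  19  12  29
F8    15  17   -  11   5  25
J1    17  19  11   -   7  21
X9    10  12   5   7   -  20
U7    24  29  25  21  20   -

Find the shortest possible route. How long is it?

00 - Z7 - F8 - J1 - X9 - U7 - 00: 22+17+11+7+20+24 = 101
00 - Z7 - F8 - J1 - U7 - X9 - 00: 22+17+11+21+20+10 = 101
00 - Z7 - F8 - X9 - J1 - U7 - 00: 22+17+5+7+21+24 = 96
00 - Z7 - F8 - X9 - U7 - J1 - 00: 22+17+5+20+21+17 = 102
00 - Z7 - F8 - U7 - J1 - X9 - 00: 22+17+25+21+7+10 = 102
00 - Z7 - F8 - U7 - X9 - J1 - 00: 22+17+25+20+7+17 = 108
00 - Z7 - J1 - F8 - X9 - U7 - 00: 22+19+11+5+20+24 = 101
00 - Z7 - J1 - F8 - U7 - X9 - 00: 22+19+11+25+20+10 = 107
00 - Z7 - J1 - X9 - F8 - U7 - 00: 22+19+7+5+25+24 = 102
00 - Z7 - J1 - X9 - U7 - F8 - 00: 22+19+7+20+25+15 = 108
00 - Z7 - J1 - U7 - F8 - X9 - 00: 22+19+21+25+5+10 = 102
00 - Z7 - J1 - U7 - X9 - F8 - 00: 22+19+21+20+5+15 = 102
00 - Z7 - X9 - F8 - J1 - U7 - 00: 22+12+5+11+21+24 = 95
00 - Z7 - X9 - F8 - U7 - J1 - 00: 22+12+5+25+21+17 = 102
… (46 more)
The minimum is 95.
One optimal route: 00 → Z7 → X9 → F8 → J1 → U7 → 00 (or its reverse).

Minimum total distance: 95 m.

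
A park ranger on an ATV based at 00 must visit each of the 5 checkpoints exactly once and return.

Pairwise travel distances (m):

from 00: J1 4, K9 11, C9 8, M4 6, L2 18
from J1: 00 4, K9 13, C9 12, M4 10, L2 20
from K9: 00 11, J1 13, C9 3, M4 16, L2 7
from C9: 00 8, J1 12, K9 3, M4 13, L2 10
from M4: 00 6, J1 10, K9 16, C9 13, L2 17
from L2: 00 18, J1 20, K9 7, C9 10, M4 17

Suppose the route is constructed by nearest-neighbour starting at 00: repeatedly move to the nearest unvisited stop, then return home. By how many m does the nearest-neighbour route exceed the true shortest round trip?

From 00: J1=4, M4=6, C9=8, K9=11, L2=18 → choose J1 (4).
From J1: M4=10, C9=12, K9=13, L2=20 → choose M4 (10).
From M4: C9=13, K9=16, L2=17 → choose C9 (13).
From C9: K9=3, L2=10 → choose K9 (3).
From K9: L2=7 → choose L2 (7).
NN route 00 → J1 → M4 → C9 → K9 → L2 → 00 costs 55.
Optimal: 00 → J1 → C9 → K9 → L2 → M4 → 00 costs 49 (by enumerating all 60 distinct tours).
Excess = 55 − 49 = 6.

6 m longer than the optimal tour.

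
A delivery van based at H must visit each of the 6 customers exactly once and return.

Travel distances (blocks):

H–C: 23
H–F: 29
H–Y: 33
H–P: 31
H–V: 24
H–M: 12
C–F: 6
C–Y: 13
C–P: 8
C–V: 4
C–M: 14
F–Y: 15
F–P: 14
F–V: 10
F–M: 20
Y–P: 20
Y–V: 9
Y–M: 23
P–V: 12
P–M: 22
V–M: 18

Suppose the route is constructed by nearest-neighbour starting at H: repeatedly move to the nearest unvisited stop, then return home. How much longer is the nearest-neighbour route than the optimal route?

From H: M=12, C=23, V=24, F=29, P=31, Y=33 → choose M (12).
From M: C=14, V=18, F=20, P=22, Y=23 → choose C (14).
From C: V=4, F=6, P=8, Y=13 → choose V (4).
From V: Y=9, F=10, P=12 → choose Y (9).
From Y: F=15, P=20 → choose F (15).
From F: P=14 → choose P (14).
NN route H → M → C → V → Y → F → P → H costs 99.
Optimal: H → V → Y → F → C → P → M → H costs 96 (by enumerating all 360 distinct tours).
Excess = 99 − 96 = 3.

Excess over optimum: 3 blocks.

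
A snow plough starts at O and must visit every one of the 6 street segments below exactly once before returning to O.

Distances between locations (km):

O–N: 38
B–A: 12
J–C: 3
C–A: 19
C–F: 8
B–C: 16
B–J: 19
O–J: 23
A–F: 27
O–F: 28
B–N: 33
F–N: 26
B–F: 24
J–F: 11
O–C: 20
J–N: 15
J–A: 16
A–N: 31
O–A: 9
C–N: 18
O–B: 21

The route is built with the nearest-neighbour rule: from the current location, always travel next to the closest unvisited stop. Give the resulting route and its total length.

From O: distances to unvisited — A=9, C=20, B=21, J=23, F=28, N=38. Nearest is A (9).
From A: distances to unvisited — B=12, J=16, C=19, F=27, N=31. Nearest is B (12).
From B: distances to unvisited — C=16, J=19, F=24, N=33. Nearest is C (16).
From C: distances to unvisited — J=3, F=8, N=18. Nearest is J (3).
From J: distances to unvisited — F=11, N=15. Nearest is F (11).
From F: distances to unvisited — N=26. Nearest is N (26).
Return N→O: 38.
Total = 9 + 12 + 16 + 3 + 11 + 26 + 38 = 115.

115 km along O → A → B → C → J → F → N → O.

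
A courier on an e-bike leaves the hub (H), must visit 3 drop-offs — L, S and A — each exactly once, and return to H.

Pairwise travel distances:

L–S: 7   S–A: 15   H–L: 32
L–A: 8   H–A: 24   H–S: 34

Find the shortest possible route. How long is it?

There are 3 distinct closed tours to check (reversals are equivalent).
H→L→S→A→H: 32+7+15+24 = 78
H→L→A→S→H: 32+8+15+34 = 89
H→S→L→A→H: 34+7+8+24 = 73
The minimum is 73.
One optimal route: H → S → L → A → H (or its reverse).

Minimum total distance: 73.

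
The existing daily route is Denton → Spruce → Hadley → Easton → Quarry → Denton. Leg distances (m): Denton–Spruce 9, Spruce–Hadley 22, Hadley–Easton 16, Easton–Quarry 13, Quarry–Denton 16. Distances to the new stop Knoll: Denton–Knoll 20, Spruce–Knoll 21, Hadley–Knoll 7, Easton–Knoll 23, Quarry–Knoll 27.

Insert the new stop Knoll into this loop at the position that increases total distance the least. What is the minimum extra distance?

Minimum extra distance: 6 m, inserting Knoll between Spruce and Hadley.

Insertion cost between consecutive stops i–j is d(i,Knoll) + d(Knoll,j) − d(i,j):
  between Denton and Spruce: 20 + 21 − 9 = 32
  between Spruce and Hadley: 21 + 7 − 22 = 6
  between Hadley and Easton: 7 + 23 − 16 = 14
  between Easton and Quarry: 23 + 27 − 13 = 37
  between Quarry and Denton: 27 + 20 − 16 = 31
Cheapest insertion is between Spruce and Hadley, adding 6.
New total = 76 + 6 = 82.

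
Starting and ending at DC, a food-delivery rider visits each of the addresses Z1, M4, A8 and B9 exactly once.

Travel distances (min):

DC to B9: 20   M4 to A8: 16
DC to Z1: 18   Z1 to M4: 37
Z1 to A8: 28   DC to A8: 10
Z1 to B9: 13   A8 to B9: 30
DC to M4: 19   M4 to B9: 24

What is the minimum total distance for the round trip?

81 min — the shortest possible round trip.

DC-Z1-M4-A8-B9-DC: 18+37+16+30+20 = 121
DC-Z1-M4-B9-A8-DC: 18+37+24+30+10 = 119
DC-Z1-A8-M4-B9-DC: 18+28+16+24+20 = 106
DC-Z1-A8-B9-M4-DC: 18+28+30+24+19 = 119
DC-Z1-B9-M4-A8-DC: 18+13+24+16+10 = 81
DC-Z1-B9-A8-M4-DC: 18+13+30+16+19 = 96
DC-M4-Z1-A8-B9-DC: 19+37+28+30+20 = 134
DC-M4-Z1-B9-A8-DC: 19+37+13+30+10 = 109
DC-M4-A8-Z1-B9-DC: 19+16+28+13+20 = 96
DC-M4-B9-Z1-A8-DC: 19+24+13+28+10 = 94
DC-A8-Z1-M4-B9-DC: 10+28+37+24+20 = 119
DC-A8-M4-Z1-B9-DC: 10+16+37+13+20 = 96
The minimum is 81.
One optimal route: DC → Z1 → B9 → M4 → A8 → DC (or its reverse).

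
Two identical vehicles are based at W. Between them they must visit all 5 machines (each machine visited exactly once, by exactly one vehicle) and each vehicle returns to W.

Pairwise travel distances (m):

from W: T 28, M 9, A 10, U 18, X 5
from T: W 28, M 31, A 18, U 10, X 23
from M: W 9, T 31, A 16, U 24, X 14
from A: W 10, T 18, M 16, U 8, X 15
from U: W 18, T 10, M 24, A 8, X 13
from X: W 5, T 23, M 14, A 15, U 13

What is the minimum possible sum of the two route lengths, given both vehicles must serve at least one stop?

Minimum combined distance: 74 m.

There are 2^4 − 1 = 15 ways to divide the 5 stops into two non-empty groups. For each, the best each vehicle can do is its own shortest tour through its group:
  {T} + {M, A, U, X}: 56 + 51 = 107
  {M} + {T, A, U, X}: 18 + 56 = 74
  {T, M} + {A, U, X}: 68 + 36 = 104
  {A} + {T, M, U, X}: 20 + 68 = 88
  {T, A} + {M, U, X}: 56 + 51 = 107
  {M, A} + {T, U, X}: 35 + 56 = 91
  … (15 splits in total)
Best: vehicle 1 W → M → W = 18; vehicle 2 W → A → T → U → X → W = 56; combined 74.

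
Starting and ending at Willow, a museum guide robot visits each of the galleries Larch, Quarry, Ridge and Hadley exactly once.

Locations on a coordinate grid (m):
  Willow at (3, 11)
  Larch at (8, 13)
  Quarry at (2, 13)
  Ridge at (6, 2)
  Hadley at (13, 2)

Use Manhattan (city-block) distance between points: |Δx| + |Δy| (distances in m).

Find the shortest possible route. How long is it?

Minimum total distance: 44 m.

Willow-Larch-Quarry-Ridge-Hadley-Willow: 7+6+15+7+19 = 54
Willow-Larch-Quarry-Hadley-Ridge-Willow: 7+6+22+7+12 = 54
Willow-Larch-Ridge-Quarry-Hadley-Willow: 7+13+15+22+19 = 76
Willow-Larch-Ridge-Hadley-Quarry-Willow: 7+13+7+22+3 = 52
Willow-Larch-Hadley-Quarry-Ridge-Willow: 7+16+22+15+12 = 72
Willow-Larch-Hadley-Ridge-Quarry-Willow: 7+16+7+15+3 = 48
Willow-Quarry-Larch-Ridge-Hadley-Willow: 3+6+13+7+19 = 48
Willow-Quarry-Larch-Hadley-Ridge-Willow: 3+6+16+7+12 = 44
Willow-Quarry-Ridge-Larch-Hadley-Willow: 3+15+13+16+19 = 66
Willow-Quarry-Hadley-Larch-Ridge-Willow: 3+22+16+13+12 = 66
Willow-Ridge-Larch-Quarry-Hadley-Willow: 12+13+6+22+19 = 72
Willow-Ridge-Quarry-Larch-Hadley-Willow: 12+15+6+16+19 = 68
The minimum is 44.
One optimal route: Willow → Quarry → Larch → Hadley → Ridge → Willow (or its reverse).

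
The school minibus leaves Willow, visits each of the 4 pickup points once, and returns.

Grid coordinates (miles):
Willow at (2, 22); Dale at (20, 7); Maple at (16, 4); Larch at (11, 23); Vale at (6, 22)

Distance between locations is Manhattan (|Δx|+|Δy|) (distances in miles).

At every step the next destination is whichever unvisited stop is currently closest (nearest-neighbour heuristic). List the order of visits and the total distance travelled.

At Willow the remaining stops are Vale 4, Larch 10, Maple 32, Dale 33; go to Vale.
At Vale the remaining stops are Larch 6, Maple 28, Dale 29; go to Larch.
At Larch the remaining stops are Maple 24, Dale 25; go to Maple.
At Maple the remaining stops are Dale 7; go to Dale.
Return Dale→Willow: 33.
Total = 4 + 6 + 24 + 7 + 33 = 74.

Total distance 74 miles via the nearest-neighbour route Willow → Vale → Larch → Maple → Dale → Willow.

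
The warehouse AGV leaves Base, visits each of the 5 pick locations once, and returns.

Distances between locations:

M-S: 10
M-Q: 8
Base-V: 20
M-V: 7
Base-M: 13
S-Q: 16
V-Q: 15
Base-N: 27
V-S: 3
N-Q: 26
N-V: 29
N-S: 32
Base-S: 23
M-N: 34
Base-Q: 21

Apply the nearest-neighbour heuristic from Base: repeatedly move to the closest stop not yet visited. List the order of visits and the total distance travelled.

From Base: distances to unvisited — M=13, V=20, Q=21, S=23, N=27. Nearest is M (13).
From M: distances to unvisited — V=7, Q=8, S=10, N=34. Nearest is V (7).
From V: distances to unvisited — S=3, Q=15, N=29. Nearest is S (3).
From S: distances to unvisited — Q=16, N=32. Nearest is Q (16).
From Q: distances to unvisited — N=26. Nearest is N (26).
Return N→Base: 27.
Total = 13 + 7 + 3 + 16 + 26 + 27 = 92.

Nearest-neighbour total = 92; route Base → M → V → S → Q → N → Base.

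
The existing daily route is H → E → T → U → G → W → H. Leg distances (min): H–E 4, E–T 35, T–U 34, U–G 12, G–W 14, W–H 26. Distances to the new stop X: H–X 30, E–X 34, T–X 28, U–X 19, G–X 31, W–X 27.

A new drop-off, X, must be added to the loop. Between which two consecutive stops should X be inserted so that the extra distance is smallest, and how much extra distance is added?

Adding 13 min by placing X on the T–U leg.

Insertion cost between consecutive stops i–j is d(i,X) + d(X,j) − d(i,j):
  between H and E: 30 + 34 − 4 = 60
  between E and T: 34 + 28 − 35 = 27
  between T and U: 28 + 19 − 34 = 13
  between U and G: 19 + 31 − 12 = 38
  between G and W: 31 + 27 − 14 = 44
  between W and H: 27 + 30 − 26 = 31
Cheapest insertion is between T and U, adding 13.
New total = 125 + 13 = 138.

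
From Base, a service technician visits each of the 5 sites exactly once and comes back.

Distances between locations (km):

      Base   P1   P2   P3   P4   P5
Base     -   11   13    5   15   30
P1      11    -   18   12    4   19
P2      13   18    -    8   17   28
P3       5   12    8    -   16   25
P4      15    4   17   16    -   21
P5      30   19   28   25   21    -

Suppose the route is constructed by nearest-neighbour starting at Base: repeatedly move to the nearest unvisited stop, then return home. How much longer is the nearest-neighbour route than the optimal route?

6 km longer than the optimal tour.

Base: P3=5, P1=11, P2=13, P4=15, P5=30 ⇒ P3
P3: P2=8, P1=12, P4=16, P5=25 ⇒ P2
P2: P4=17, P1=18, P5=28 ⇒ P4
P4: P1=4, P5=21 ⇒ P1
P1: P5=19 ⇒ P5
NN route Base → P3 → P2 → P4 → P1 → P5 → Base costs 83.
Optimal: Base → P1 → P4 → P5 → P2 → P3 → Base costs 77 (by enumerating all 60 distinct tours).
Excess = 83 − 77 = 6.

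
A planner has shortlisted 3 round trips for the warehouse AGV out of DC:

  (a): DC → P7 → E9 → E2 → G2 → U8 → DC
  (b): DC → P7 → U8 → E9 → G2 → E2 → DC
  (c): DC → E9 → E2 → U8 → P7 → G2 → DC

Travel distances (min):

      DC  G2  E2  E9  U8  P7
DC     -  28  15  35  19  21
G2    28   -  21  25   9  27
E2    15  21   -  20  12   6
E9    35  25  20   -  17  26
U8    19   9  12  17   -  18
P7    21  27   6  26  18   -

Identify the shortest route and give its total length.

116 min — (a) is the shortest.

(a): 21 + 26 + 20 + 21 + 9 + 19 = 116
(b): 21 + 18 + 17 + 25 + 21 + 15 = 117
(c): 35 + 20 + 12 + 18 + 27 + 28 = 140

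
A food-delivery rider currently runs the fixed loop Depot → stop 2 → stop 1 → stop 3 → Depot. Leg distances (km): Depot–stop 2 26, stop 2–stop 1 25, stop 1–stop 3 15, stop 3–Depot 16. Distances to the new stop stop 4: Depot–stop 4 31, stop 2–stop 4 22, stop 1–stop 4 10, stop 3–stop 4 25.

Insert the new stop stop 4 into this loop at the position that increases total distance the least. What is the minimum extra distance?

Insertion cost between consecutive stops i–j is d(i,stop 4) + d(stop 4,j) − d(i,j):
  between Depot and stop 2: 31 + 22 − 26 = 27
  between stop 2 and stop 1: 22 + 10 − 25 = 7
  between stop 1 and stop 3: 10 + 25 − 15 = 20
  between stop 3 and Depot: 25 + 31 − 16 = 40
Cheapest insertion is between stop 2 and stop 1, adding 7.
New total = 82 + 7 = 89.

Adding 7 km by placing stop 4 on the stop 2–stop 1 leg.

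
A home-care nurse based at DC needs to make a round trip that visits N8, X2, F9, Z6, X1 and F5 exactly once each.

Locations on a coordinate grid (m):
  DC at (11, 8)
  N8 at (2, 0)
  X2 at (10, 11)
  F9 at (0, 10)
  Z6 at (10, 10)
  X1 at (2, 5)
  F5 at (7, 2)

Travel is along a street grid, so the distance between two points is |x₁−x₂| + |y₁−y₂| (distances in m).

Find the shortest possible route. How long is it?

There are 360 distinct closed tours to check (reversals are equivalent).
DC-N8-X2-F9-Z6-X1-F5-DC: 17+19+11+10+13+8+10 = 88
DC-N8-X2-F9-Z6-F5-X1-DC: 17+19+11+10+11+8+12 = 88
DC-N8-X2-F9-X1-Z6-F5-DC: 17+19+11+7+13+11+10 = 88
DC-N8-X2-F9-X1-F5-Z6-DC: 17+19+11+7+8+11+3 = 76
DC-N8-X2-F9-F5-Z6-X1-DC: 17+19+11+15+11+13+12 = 98
DC-N8-X2-F9-F5-X1-Z6-DC: 17+19+11+15+8+13+3 = 86
DC-N8-X2-Z6-F9-X1-F5-DC: 17+19+1+10+7+8+10 = 72
DC-N8-X2-Z6-F9-F5-X1-DC: 17+19+1+10+15+8+12 = 82
… (352 more)
DC-X2-Z6-F9-X1-N8-F5-DC: 4+1+10+7+5+7+10 = 44  ← best
The minimum is 44.
One optimal route: DC → X2 → Z6 → F9 → X1 → N8 → F5 → DC (or its reverse).

44 m — the shortest possible round trip.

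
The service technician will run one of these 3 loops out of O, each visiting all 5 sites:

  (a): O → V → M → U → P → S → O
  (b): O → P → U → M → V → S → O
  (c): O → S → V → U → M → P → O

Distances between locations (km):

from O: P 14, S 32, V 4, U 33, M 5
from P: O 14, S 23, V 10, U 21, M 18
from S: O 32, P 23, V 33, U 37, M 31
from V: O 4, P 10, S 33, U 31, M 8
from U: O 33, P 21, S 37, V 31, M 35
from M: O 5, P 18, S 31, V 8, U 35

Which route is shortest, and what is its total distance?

(a): 4 + 8 + 35 + 21 + 23 + 32 = 123
(b): 14 + 21 + 35 + 8 + 33 + 32 = 143
(c): 32 + 33 + 31 + 35 + 18 + 14 = 163

Shortest is (a), total 123 km.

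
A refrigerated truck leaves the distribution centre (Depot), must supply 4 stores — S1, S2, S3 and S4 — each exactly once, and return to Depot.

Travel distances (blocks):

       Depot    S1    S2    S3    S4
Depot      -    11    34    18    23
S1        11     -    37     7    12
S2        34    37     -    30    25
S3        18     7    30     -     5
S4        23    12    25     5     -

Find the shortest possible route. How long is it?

Depot→S1→S2→S3→S4→Depot: 11+37+30+5+23 = 106
Depot→S1→S2→S4→S3→Depot: 11+37+25+5+18 = 96
Depot→S1→S3→S2→S4→Depot: 11+7+30+25+23 = 96
Depot→S1→S3→S4→S2→Depot: 11+7+5+25+34 = 82
Depot→S1→S4→S2→S3→Depot: 11+12+25+30+18 = 96
Depot→S1→S4→S3→S2→Depot: 11+12+5+30+34 = 92
Depot→S2→S1→S3→S4→Depot: 34+37+7+5+23 = 106
Depot→S2→S1→S4→S3→Depot: 34+37+12+5+18 = 106
Depot→S2→S3→S1→S4→Depot: 34+30+7+12+23 = 106
Depot→S2→S4→S1→S3→Depot: 34+25+12+7+18 = 96
Depot→S3→S1→S2→S4→Depot: 18+7+37+25+23 = 110
Depot→S3→S2→S1→S4→Depot: 18+30+37+12+23 = 120
The minimum is 82.
One optimal route: Depot → S1 → S3 → S4 → S2 → Depot (or its reverse).

Minimum total distance: 82 blocks.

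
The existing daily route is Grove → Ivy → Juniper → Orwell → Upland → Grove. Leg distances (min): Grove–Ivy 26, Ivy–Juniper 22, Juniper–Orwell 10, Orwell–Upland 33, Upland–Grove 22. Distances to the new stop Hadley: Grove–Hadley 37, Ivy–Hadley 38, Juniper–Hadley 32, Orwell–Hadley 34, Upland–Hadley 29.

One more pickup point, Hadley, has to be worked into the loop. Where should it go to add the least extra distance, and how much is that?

Insertion cost between consecutive stops i–j is d(i,Hadley) + d(Hadley,j) − d(i,j):
  between Grove and Ivy: 37 + 38 − 26 = 49
  between Ivy and Juniper: 38 + 32 − 22 = 48
  between Juniper and Orwell: 32 + 34 − 10 = 56
  between Orwell and Upland: 34 + 29 − 33 = 30
  between Upland and Grove: 29 + 37 − 22 = 44
Cheapest insertion is between Orwell and Upland, adding 30.
New total = 113 + 30 = 143.

Minimum extra distance: 30 min, inserting Hadley between Orwell and Upland.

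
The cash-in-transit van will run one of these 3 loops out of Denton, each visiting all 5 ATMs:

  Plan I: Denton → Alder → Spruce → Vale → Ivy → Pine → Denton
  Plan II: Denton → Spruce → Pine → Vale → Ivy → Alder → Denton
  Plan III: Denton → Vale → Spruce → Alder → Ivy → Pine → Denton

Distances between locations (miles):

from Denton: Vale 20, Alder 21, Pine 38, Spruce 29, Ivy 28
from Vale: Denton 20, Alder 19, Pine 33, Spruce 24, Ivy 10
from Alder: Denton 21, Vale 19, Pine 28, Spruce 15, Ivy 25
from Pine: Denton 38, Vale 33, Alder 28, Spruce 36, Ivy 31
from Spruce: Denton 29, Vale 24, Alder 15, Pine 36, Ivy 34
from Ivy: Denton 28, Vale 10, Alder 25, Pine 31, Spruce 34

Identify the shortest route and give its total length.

Shortest is Plan I, total 139 miles.

Plan I: 21 + 15 + 24 + 10 + 31 + 38 = 139
Plan II: 29 + 36 + 33 + 10 + 25 + 21 = 154
Plan III: 20 + 24 + 15 + 25 + 31 + 38 = 153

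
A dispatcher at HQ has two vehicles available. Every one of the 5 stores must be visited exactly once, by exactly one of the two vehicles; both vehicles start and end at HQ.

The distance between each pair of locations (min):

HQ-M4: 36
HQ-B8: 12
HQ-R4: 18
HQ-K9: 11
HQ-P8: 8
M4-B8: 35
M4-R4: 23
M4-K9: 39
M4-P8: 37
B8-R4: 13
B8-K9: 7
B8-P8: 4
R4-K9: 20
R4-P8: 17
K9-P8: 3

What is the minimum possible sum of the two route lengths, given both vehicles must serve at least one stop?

Try each way of splitting the stops between the two vehicles (each non-empty) and, for each split, find the best tour for each vehicle:
  {M4} + {B8, R4, K9, P8}: 72 + 49 = 121
  {B8} + {M4, R4, K9, P8}: 24 + 90 = 114
  {M4, B8} + {R4, K9, P8}: 83 + 49 = 132
  {R4} + {M4, B8, K9, P8}: 36 + 89 = 125
  {M4, R4} + {B8, K9, P8}: 77 + 30 = 107
  {B8, R4} + {M4, K9, P8}: 43 + 86 = 129
  … (15 splits in total)
  {M4, B8, R4} + {K9, P8}: 84 + 22 = 106  ← best
Best: vehicle 1 HQ → M4 → R4 → B8 → HQ = 84; vehicle 2 HQ → K9 → P8 → HQ = 22; combined 106.

106 min — the smallest possible combined total.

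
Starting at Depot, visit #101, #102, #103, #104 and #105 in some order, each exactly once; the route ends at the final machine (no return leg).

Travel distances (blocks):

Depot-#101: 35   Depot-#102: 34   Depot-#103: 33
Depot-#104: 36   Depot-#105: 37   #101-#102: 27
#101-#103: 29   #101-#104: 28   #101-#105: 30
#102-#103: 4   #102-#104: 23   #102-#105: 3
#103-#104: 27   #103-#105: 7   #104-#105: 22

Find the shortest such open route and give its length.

There are 5! = 120 possible orderings.
Depot → #101 → #102 → #103 → #104 → #105: 35+27+4+27+22 = 115
Depot → #101 → #102 → #103 → #105 → #104: 35+27+4+7+22 = 95
Depot → #101 → #102 → #104 → #103 → #105: 35+27+23+27+7 = 119
Depot → #101 → #102 → #104 → #105 → #103: 35+27+23+22+7 = 114
Depot → #101 → #102 → #105 → #103 → #104: 35+27+3+7+27 = 99
Depot → #101 → #102 → #105 → #104 → #103: 35+27+3+22+27 = 114
Depot → #101 → #103 → #102 → #104 → #105: 35+29+4+23+22 = 113
Depot → #101 → #103 → #102 → #105 → #104: 35+29+4+3+22 = 93
Depot → #101 → #103 → #104 → #102 → #105: 35+29+27+23+3 = 117
Depot → #101 → #103 → #104 → #105 → #102: 35+29+27+22+3 = 116
Depot → #101 → #103 → #105 → #102 → #104: 35+29+7+3+23 = 97
Depot → #101 → #103 → #105 → #104 → #102: 35+29+7+22+23 = 116
Depot → #101 → #104 → #102 → #103 → #105: 35+28+23+4+7 = 97
Depot → #101 → #104 → #102 → #105 → #103: 35+28+23+3+7 = 96
… (106 more)
Depot → #103 → #102 → #105 → #104 → #101: 33+4+3+22+28 = 90  ← best
The minimum is 90.
One shortest path: Depot → #103 → #102 → #105 → #104 → #101.

90 blocks — the minimum one-way total.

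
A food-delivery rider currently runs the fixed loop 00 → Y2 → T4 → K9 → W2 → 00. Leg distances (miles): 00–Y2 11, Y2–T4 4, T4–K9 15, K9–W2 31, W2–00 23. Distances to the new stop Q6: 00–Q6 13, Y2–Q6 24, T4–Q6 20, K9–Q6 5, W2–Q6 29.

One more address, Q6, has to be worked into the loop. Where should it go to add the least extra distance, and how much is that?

Insertion cost between consecutive stops i–j is d(i,Q6) + d(Q6,j) − d(i,j):
  between 00 and Y2: 13 + 24 − 11 = 26
  between Y2 and T4: 24 + 20 − 4 = 40
  between T4 and K9: 20 + 5 − 15 = 10
  between K9 and W2: 5 + 29 − 31 = 3
  between W2 and 00: 29 + 13 − 23 = 19
Cheapest insertion is between K9 and W2, adding 3.
New total = 84 + 3 = 87.

Adding 3 miles by placing Q6 on the K9–W2 leg.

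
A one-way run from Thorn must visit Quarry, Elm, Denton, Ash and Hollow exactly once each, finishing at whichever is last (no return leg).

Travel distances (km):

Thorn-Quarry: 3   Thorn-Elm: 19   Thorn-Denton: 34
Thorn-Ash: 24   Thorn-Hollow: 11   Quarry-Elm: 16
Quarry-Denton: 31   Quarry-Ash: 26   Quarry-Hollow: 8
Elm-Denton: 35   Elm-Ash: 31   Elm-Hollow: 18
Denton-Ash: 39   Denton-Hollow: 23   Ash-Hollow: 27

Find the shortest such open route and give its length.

There are 5! = 120 possible orderings.
Thorn→Quarry→Elm→Denton→Ash→Hollow: 3+16+35+39+27 = 120
Thorn→Quarry→Elm→Denton→Hollow→Ash: 3+16+35+23+27 = 104
Thorn→Quarry→Elm→Ash→Denton→Hollow: 3+16+31+39+23 = 112
Thorn→Quarry→Elm→Ash→Hollow→Denton: 3+16+31+27+23 = 100
Thorn→Quarry→Elm→Hollow→Denton→Ash: 3+16+18+23+39 = 99
Thorn→Quarry→Elm→Hollow→Ash→Denton: 3+16+18+27+39 = 103
Thorn→Quarry→Denton→Elm→Ash→Hollow: 3+31+35+31+27 = 127
Thorn→Quarry→Denton→Elm→Hollow→Ash: 3+31+35+18+27 = 114
Thorn→Quarry→Denton→Ash→Elm→Hollow: 3+31+39+31+18 = 122
Thorn→Quarry→Denton→Ash→Hollow→Elm: 3+31+39+27+18 = 118
Thorn→Quarry→Denton→Hollow→Elm→Ash: 3+31+23+18+31 = 106
Thorn→Quarry→Denton→Hollow→Ash→Elm: 3+31+23+27+31 = 115
Thorn→Quarry→Ash→Elm→Denton→Hollow: 3+26+31+35+23 = 118
Thorn→Quarry→Ash→Elm→Hollow→Denton: 3+26+31+18+23 = 101
… (106 more)
The minimum is 99.
One shortest path: Thorn → Quarry → Elm → Hollow → Denton → Ash.

99 km — the minimum one-way total.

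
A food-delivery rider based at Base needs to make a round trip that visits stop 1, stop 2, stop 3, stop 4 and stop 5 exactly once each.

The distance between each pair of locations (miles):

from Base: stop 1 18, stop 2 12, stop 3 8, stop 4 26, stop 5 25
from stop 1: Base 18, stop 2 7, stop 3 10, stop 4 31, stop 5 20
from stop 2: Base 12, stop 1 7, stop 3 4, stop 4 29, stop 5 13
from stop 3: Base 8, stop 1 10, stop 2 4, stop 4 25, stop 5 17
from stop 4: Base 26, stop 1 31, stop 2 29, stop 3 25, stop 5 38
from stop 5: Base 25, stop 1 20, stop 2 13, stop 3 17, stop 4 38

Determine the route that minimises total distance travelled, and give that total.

There are 60 distinct closed tours to check (reversals are equivalent).
Base - stop 1 - stop 2 - stop 3 - stop 4 - stop 5 - Base: 18+7+4+25+38+25 = 117
Base - stop 1 - stop 2 - stop 3 - stop 5 - stop 4 - Base: 18+7+4+17+38+26 = 110
Base - stop 1 - stop 2 - stop 4 - stop 3 - stop 5 - Base: 18+7+29+25+17+25 = 121
Base - stop 1 - stop 2 - stop 4 - stop 5 - stop 3 - Base: 18+7+29+38+17+8 = 117
Base - stop 1 - stop 2 - stop 5 - stop 3 - stop 4 - Base: 18+7+13+17+25+26 = 106
Base - stop 1 - stop 2 - stop 5 - stop 4 - stop 3 - Base: 18+7+13+38+25+8 = 109
Base - stop 1 - stop 3 - stop 2 - stop 4 - stop 5 - Base: 18+10+4+29+38+25 = 124
Base - stop 1 - stop 3 - stop 2 - stop 5 - stop 4 - Base: 18+10+4+13+38+26 = 109
Base - stop 1 - stop 3 - stop 4 - stop 2 - stop 5 - Base: 18+10+25+29+13+25 = 120
Base - stop 1 - stop 3 - stop 4 - stop 5 - stop 2 - Base: 18+10+25+38+13+12 = 116
Base - stop 1 - stop 3 - stop 5 - stop 2 - stop 4 - Base: 18+10+17+13+29+26 = 113
Base - stop 1 - stop 3 - stop 5 - stop 4 - stop 2 - Base: 18+10+17+38+29+12 = 124
Base - stop 1 - stop 4 - stop 2 - stop 3 - stop 5 - Base: 18+31+29+4+17+25 = 124
Base - stop 1 - stop 4 - stop 2 - stop 5 - stop 3 - Base: 18+31+29+13+17+8 = 116
… (46 more)
Base - stop 3 - stop 1 - stop 2 - stop 5 - stop 4 - Base: 8+10+7+13+38+26 = 102  ← best
The minimum is 102.
One optimal route: Base → stop 3 → stop 1 → stop 2 → stop 5 → stop 4 → Base (or its reverse).

Minimum total distance: 102 miles.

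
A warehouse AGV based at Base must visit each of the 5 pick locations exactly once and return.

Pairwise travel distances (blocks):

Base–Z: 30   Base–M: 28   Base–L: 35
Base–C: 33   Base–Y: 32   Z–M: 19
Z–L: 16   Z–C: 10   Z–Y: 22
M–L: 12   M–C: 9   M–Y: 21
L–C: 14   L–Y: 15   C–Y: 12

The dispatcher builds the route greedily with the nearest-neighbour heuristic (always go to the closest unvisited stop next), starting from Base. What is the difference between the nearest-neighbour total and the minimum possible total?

From Base: M=28, Z=30, Y=32, C=33, L=35 → choose M (28).
From M: C=9, L=12, Z=19, Y=21 → choose C (9).
From C: Z=10, Y=12, L=14 → choose Z (10).
From Z: L=16, Y=22 → choose L (16).
From L: Y=15 → choose Y (15).
NN route Base → M → C → Z → L → Y → Base costs 110.
Optimal: Base → Z → C → Y → L → M → Base costs 107 (by enumerating all 60 distinct tours).
Excess = 110 − 107 = 3.

The nearest-neighbour route is 3 blocks longer than optimal.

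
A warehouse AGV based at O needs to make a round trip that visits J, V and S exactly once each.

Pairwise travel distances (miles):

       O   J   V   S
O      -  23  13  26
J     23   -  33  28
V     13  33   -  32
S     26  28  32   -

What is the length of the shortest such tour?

O-J-V-S-O: 23+33+32+26 = 114
O-J-S-V-O: 23+28+32+13 = 96
O-V-J-S-O: 13+33+28+26 = 100
The minimum is 96.
One optimal route: O → J → S → V → O (or its reverse).

Minimum total distance: 96 miles.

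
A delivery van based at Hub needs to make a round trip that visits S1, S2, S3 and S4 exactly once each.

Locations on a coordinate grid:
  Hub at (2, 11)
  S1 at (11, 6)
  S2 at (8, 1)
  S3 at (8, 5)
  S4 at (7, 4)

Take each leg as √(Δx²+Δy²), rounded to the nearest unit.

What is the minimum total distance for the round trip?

28 — the shortest possible round trip.

With 4 stops there are 4!/2 = 12 distinct round trips (a route and its reverse cost the same).
Hub-S1-S2-S3-S4-Hub: 10+6+4+1+9 = 30
Hub-S1-S2-S4-S3-Hub: 10+6+3+1+8 = 28
Hub-S1-S3-S2-S4-Hub: 10+3+4+3+9 = 29
Hub-S1-S3-S4-S2-Hub: 10+3+1+3+12 = 29
Hub-S1-S4-S2-S3-Hub: 10+4+3+4+8 = 29
Hub-S1-S4-S3-S2-Hub: 10+4+1+4+12 = 31
Hub-S2-S1-S3-S4-Hub: 12+6+3+1+9 = 31
Hub-S2-S1-S4-S3-Hub: 12+6+4+1+8 = 31
Hub-S2-S3-S1-S4-Hub: 12+4+3+4+9 = 32
Hub-S2-S4-S1-S3-Hub: 12+3+4+3+8 = 30
Hub-S3-S1-S2-S4-Hub: 8+3+6+3+9 = 29
Hub-S3-S2-S1-S4-Hub: 8+4+6+4+9 = 31
The minimum is 28.
One optimal route: Hub → S1 → S2 → S4 → S3 → Hub (or its reverse).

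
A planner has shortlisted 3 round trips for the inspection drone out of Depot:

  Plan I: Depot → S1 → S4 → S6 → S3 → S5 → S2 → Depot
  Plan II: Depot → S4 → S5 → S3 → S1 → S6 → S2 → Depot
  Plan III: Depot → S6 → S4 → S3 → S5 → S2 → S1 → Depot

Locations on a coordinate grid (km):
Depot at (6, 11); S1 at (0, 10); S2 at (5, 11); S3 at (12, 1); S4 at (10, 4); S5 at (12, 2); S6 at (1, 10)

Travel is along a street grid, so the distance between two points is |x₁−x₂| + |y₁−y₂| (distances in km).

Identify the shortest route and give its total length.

Shortest is Plan II, total 44 km.

Plan I: 7 + 16 + 15 + 20 + 1 + 16 + 1 = 76
Plan II: 11 + 4 + 1 + 21 + 1 + 5 + 1 = 44
Plan III: 6 + 15 + 5 + 1 + 16 + 6 + 7 = 56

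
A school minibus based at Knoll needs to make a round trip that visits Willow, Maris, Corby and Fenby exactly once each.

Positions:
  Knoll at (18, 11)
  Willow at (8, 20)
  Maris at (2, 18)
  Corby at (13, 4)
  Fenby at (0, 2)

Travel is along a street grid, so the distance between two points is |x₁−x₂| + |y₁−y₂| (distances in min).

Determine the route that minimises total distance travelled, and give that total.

With 4 stops there are 4!/2 = 12 distinct round trips (a route and its reverse cost the same).
Knoll - Willow - Maris - Corby - Fenby - Knoll: 19+8+25+15+27 = 94
Knoll - Willow - Maris - Fenby - Corby - Knoll: 19+8+18+15+12 = 72
Knoll - Willow - Corby - Maris - Fenby - Knoll: 19+21+25+18+27 = 110
Knoll - Willow - Corby - Fenby - Maris - Knoll: 19+21+15+18+23 = 96
Knoll - Willow - Fenby - Maris - Corby - Knoll: 19+26+18+25+12 = 100
Knoll - Willow - Fenby - Corby - Maris - Knoll: 19+26+15+25+23 = 108
Knoll - Maris - Willow - Corby - Fenby - Knoll: 23+8+21+15+27 = 94
Knoll - Maris - Willow - Fenby - Corby - Knoll: 23+8+26+15+12 = 84
Knoll - Maris - Corby - Willow - Fenby - Knoll: 23+25+21+26+27 = 122
Knoll - Maris - Fenby - Willow - Corby - Knoll: 23+18+26+21+12 = 100
Knoll - Corby - Willow - Maris - Fenby - Knoll: 12+21+8+18+27 = 86
Knoll - Corby - Maris - Willow - Fenby - Knoll: 12+25+8+26+27 = 98
The minimum is 72.
One optimal route: Knoll → Willow → Maris → Fenby → Corby → Knoll (or its reverse).

72 min — the shortest possible round trip.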